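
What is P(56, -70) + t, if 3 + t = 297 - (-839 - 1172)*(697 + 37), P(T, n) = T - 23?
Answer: 1476401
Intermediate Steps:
P(T, n) = -23 + T
t = 1476368 (t = -3 + (297 - (-839 - 1172)*(697 + 37)) = -3 + (297 - (-2011)*734) = -3 + (297 - 1*(-1476074)) = -3 + (297 + 1476074) = -3 + 1476371 = 1476368)
P(56, -70) + t = (-23 + 56) + 1476368 = 33 + 1476368 = 1476401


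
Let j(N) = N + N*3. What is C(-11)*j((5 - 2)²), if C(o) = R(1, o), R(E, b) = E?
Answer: 36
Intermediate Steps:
j(N) = 4*N (j(N) = N + 3*N = 4*N)
C(o) = 1
C(-11)*j((5 - 2)²) = 1*(4*(5 - 2)²) = 1*(4*3²) = 1*(4*9) = 1*36 = 36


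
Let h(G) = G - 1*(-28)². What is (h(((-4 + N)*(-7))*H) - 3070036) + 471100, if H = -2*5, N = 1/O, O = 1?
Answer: -2599930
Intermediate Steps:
N = 1 (N = 1/1 = 1)
H = -10
h(G) = -784 + G (h(G) = G - 1*784 = G - 784 = -784 + G)
(h(((-4 + N)*(-7))*H) - 3070036) + 471100 = ((-784 + ((-4 + 1)*(-7))*(-10)) - 3070036) + 471100 = ((-784 - 3*(-7)*(-10)) - 3070036) + 471100 = ((-784 + 21*(-10)) - 3070036) + 471100 = ((-784 - 210) - 3070036) + 471100 = (-994 - 3070036) + 471100 = -3071030 + 471100 = -2599930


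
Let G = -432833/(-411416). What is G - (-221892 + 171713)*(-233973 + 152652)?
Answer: -1678826786503111/411416 ≈ -4.0806e+9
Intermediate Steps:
G = 432833/411416 (G = -432833*(-1/411416) = 432833/411416 ≈ 1.0521)
G - (-221892 + 171713)*(-233973 + 152652) = 432833/411416 - (-221892 + 171713)*(-233973 + 152652) = 432833/411416 - (-50179)*(-81321) = 432833/411416 - 1*4080606459 = 432833/411416 - 4080606459 = -1678826786503111/411416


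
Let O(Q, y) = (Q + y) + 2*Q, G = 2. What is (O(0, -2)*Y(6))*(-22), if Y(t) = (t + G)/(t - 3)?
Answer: 352/3 ≈ 117.33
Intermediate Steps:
O(Q, y) = y + 3*Q
Y(t) = (2 + t)/(-3 + t) (Y(t) = (t + 2)/(t - 3) = (2 + t)/(-3 + t))
(O(0, -2)*Y(6))*(-22) = ((-2 + 3*0)*((2 + 6)/(-3 + 6)))*(-22) = ((-2 + 0)*(8/3))*(-22) = -2*8/3*(-22) = -16/3*(-22) = 352/3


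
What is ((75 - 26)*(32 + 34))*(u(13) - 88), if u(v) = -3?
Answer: -294294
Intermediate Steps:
((75 - 26)*(32 + 34))*(u(13) - 88) = ((75 - 26)*(32 + 34))*(-3 - 88) = (49*66)*(-91) = 3234*(-91) = -294294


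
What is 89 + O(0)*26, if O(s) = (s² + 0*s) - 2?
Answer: 37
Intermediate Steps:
O(s) = -2 + s² (O(s) = (s² + 0) - 2 = s² - 2 = -2 + s²)
89 + O(0)*26 = 89 + (-2 + 0²)*26 = 89 + (-2 + 0)*26 = 89 - 2*26 = 89 - 52 = 37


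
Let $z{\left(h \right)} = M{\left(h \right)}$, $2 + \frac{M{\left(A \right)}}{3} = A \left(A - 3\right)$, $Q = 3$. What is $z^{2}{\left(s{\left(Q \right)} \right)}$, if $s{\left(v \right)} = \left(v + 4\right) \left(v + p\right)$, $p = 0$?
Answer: $1272384$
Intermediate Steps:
$s{\left(v \right)} = v \left(4 + v\right)$ ($s{\left(v \right)} = \left(v + 4\right) \left(v + 0\right) = \left(4 + v\right) v = v \left(4 + v\right)$)
$M{\left(A \right)} = -6 + 3 A \left(-3 + A\right)$ ($M{\left(A \right)} = -6 + 3 A \left(A - 3\right) = -6 + 3 A \left(-3 + A\right)$)
$z{\left(h \right)} = -6 - 9 h + 3 h^{2}$
$z^{2}{\left(s{\left(Q \right)} \right)} = \left(-6 - 9 \cdot 3 \left(4 + 3\right) + 3 \left(3 \left(4 + 3\right)\right)^{2}\right)^{2} = \left(-6 - 9 \cdot 3 \cdot 7 + 3 \left(3 \cdot 7\right)^{2}\right)^{2} = \left(-6 - 189 + 3 \cdot 21^{2}\right)^{2} = \left(-6 - 189 + 3 \cdot 441\right)^{2} = \left(-6 - 189 + 1323\right)^{2} = 1128^{2} = 1272384$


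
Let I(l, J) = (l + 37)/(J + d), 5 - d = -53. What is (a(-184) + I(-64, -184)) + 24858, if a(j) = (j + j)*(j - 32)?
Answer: 1460847/14 ≈ 1.0435e+5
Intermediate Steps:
d = 58 (d = 5 - 1*(-53) = 5 + 53 = 58)
a(j) = 2*j*(-32 + j) (a(j) = (2*j)*(-32 + j) = 2*j*(-32 + j))
I(l, J) = (37 + l)/(58 + J) (I(l, J) = (l + 37)/(J + 58) = (37 + l)/(58 + J))
(a(-184) + I(-64, -184)) + 24858 = (2*(-184)*(-32 - 184) + (37 - 64)/(58 - 184)) + 24858 = (2*(-184)*(-216) - 27/(-126)) + 24858 = (79488 - 1/126*(-27)) + 24858 = (79488 + 3/14) + 24858 = 1112835/14 + 24858 = 1460847/14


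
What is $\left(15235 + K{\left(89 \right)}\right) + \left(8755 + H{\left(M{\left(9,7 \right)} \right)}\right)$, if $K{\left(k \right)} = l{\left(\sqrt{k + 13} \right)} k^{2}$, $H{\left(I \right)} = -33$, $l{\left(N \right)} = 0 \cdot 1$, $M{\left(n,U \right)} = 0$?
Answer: $23957$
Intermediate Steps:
$l{\left(N \right)} = 0$
$K{\left(k \right)} = 0$ ($K{\left(k \right)} = 0 k^{2} = 0$)
$\left(15235 + K{\left(89 \right)}\right) + \left(8755 + H{\left(M{\left(9,7 \right)} \right)}\right) = \left(15235 + 0\right) + \left(8755 - 33\right) = 15235 + 8722 = 23957$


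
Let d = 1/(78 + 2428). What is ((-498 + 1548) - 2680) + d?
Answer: -4084779/2506 ≈ -1630.0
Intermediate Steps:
d = 1/2506 ≈ 0.00039904
((-498 + 1548) - 2680) + d = ((-498 + 1548) - 2680) + 1/2506 = (1050 - 2680) + 1/2506 = -1630 + 1/2506 = -4084779/2506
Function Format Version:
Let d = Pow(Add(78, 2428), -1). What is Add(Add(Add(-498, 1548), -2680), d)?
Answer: Rational(-4084779, 2506) ≈ -1630.0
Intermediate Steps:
d = Rational(1, 2506) (d = Pow(2506, -1) = Rational(1, 2506) ≈ 0.00039904)
Add(Add(Add(-498, 1548), -2680), d) = Add(Add(Add(-498, 1548), -2680), Rational(1, 2506)) = Add(Add(1050, -2680), Rational(1, 2506)) = Add(-1630, Rational(1, 2506)) = Rational(-4084779, 2506)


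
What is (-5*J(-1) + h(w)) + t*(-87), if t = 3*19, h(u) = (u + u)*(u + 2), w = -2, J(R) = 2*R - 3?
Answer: -4934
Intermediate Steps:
J(R) = -3 + 2*R
h(u) = 2*u*(2 + u) (h(u) = (2*u)*(2 + u) = 2*u*(2 + u))
t = 57
(-5*J(-1) + h(w)) + t*(-87) = (-5*(-3 + 2*(-1)) + 2*(-2)*(2 - 2)) + 57*(-87) = (-5*(-3 - 2) + 2*(-2)*0) - 4959 = (-5*(-5) + 0) - 4959 = (25 + 0) - 4959 = 25 - 4959 = -4934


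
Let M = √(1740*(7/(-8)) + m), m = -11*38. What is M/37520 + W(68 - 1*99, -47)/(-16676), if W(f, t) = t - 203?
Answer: 125/8338 + I*√7762/75040 ≈ 0.014992 + 0.0011741*I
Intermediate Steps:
m = -418
W(f, t) = -203 + t
M = I*√7762/2 (M = √(1740*(7/(-8)) - 418) = √(1740*(7*(-⅛)) - 418) = √(1740*(-7/8) - 418) = √(-3045/2 - 418) = √(-3881/2) = I*√7762/2 ≈ 44.051*I)
M/37520 + W(68 - 1*99, -47)/(-16676) = (I*√7762/2)/37520 + (-203 - 47)/(-16676) = (I*√7762/2)*(1/37520) - 250*(-1/16676) = I*√7762/75040 + 125/8338 = 125/8338 + I*√7762/75040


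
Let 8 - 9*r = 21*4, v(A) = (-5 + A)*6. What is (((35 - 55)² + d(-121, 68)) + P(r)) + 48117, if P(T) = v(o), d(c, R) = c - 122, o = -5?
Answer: 48214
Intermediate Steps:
d(c, R) = -122 + c
v(A) = -30 + 6*A
r = -76/9 (r = 8/9 - 7*4/3 = 8/9 - ⅑*84 = 8/9 - 28/3 = -76/9 ≈ -8.4444)
P(T) = -60 (P(T) = -30 + 6*(-5) = -30 - 30 = -60)
(((35 - 55)² + d(-121, 68)) + P(r)) + 48117 = (((35 - 55)² + (-122 - 121)) - 60) + 48117 = (((-20)² - 243) - 60) + 48117 = ((400 - 243) - 60) + 48117 = (157 - 60) + 48117 = 97 + 48117 = 48214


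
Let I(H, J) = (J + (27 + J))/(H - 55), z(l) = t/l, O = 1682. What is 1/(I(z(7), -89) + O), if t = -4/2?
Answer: 387/651991 ≈ 0.00059357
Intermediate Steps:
t = -2 (t = -4*1/2 = -2)
z(l) = -2/l
I(H, J) = (27 + 2*J)/(-55 + H)
1/(I(z(7), -89) + O) = 1/((27 + 2*(-89))/(-55 - 2/7) + 1682) = 1/((27 - 178)/(-55 - 2*1/7) + 1682) = 1/(-151/(-55 - 2/7) + 1682) = 1/(-151/(-387/7) + 1682) = 1/(-7/387*(-151) + 1682) = 1/(1057/387 + 1682) = 1/(651991/387) = 387/651991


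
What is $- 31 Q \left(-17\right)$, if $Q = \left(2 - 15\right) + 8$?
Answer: $-2635$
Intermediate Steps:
$Q = -5$ ($Q = -13 + 8 = -5$)
$- 31 Q \left(-17\right) = \left(-31\right) \left(-5\right) \left(-17\right) = 155 \left(-17\right) = -2635$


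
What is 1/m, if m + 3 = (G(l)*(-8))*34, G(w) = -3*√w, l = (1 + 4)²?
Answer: 1/4077 ≈ 0.00024528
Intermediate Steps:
l = 25 (l = 5² = 25)
m = 4077 (m = -3 + (-3*√25*(-8))*34 = -3 + (-3*5*(-8))*34 = -3 - 15*(-8)*34 = -3 + 120*34 = -3 + 4080 = 4077)
1/m = 1/4077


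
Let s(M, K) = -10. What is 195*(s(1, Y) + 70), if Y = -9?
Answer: 11700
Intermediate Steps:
195*(s(1, Y) + 70) = 195*(-10 + 70) = 195*60 = 11700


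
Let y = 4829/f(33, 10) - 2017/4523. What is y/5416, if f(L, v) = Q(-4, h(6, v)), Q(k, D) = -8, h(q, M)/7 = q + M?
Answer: -21857703/195972544 ≈ -0.11153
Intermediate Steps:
h(q, M) = 7*M + 7*q (h(q, M) = 7*(q + M) = 7*(M + q) = 7*M + 7*q)
f(L, v) = -8
y = -21857703/36184 (y = 4829/(-8) - 2017/4523 = 4829*(-⅛) - 2017*1/4523 = -4829/8 - 2017/4523 = -21857703/36184 ≈ -604.07)
y/5416 = -21857703/36184/5416 = -21857703/36184*1/5416 = -21857703/195972544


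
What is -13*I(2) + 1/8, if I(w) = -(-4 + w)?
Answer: -207/8 ≈ -25.875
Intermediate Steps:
I(w) = 4 - w
-13*I(2) + 1/8 = -13*(4 - 1*2) + 1/8 = -13*(4 - 2) + ⅛ = -13*2 + ⅛ = -26 + ⅛ = -207/8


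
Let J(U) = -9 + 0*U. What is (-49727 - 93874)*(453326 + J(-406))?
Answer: -65096774517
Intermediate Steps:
J(U) = -9 (J(U) = -9 + 0 = -9)
(-49727 - 93874)*(453326 + J(-406)) = (-49727 - 93874)*(453326 - 9) = -143601*453317 = -65096774517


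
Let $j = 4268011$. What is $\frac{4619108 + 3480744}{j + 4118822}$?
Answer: $\frac{8099852}{8386833} \approx 0.96578$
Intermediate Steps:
$\frac{4619108 + 3480744}{j + 4118822} = \frac{4619108 + 3480744}{4268011 + 4118822} = \frac{8099852}{8386833}$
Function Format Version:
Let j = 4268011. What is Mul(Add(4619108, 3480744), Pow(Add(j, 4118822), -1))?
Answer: Rational(8099852, 8386833) ≈ 0.96578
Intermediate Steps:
Mul(Add(4619108, 3480744), Pow(Add(j, 4118822), -1)) = Mul(Add(4619108, 3480744), Pow(Add(4268011, 4118822), -1)) = Mul(8099852, Pow(8386833, -1)) = Mul(8099852, Rational(1, 8386833)) = Rational(8099852, 8386833)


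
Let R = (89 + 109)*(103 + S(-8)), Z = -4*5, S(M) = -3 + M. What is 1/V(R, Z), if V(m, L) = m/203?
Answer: 203/18216 ≈ 0.011144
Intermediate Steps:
Z = -20
R = 18216 (R = (89 + 109)*(103 + (-3 - 8)) = 198*(103 - 11) = 198*92 = 18216)
V(m, L) = m/203 (V(m, L) = m*(1/203) = m/203)
1/V(R, Z) = 1/((1/203)*18216) = 1/(18216/203) = 203/18216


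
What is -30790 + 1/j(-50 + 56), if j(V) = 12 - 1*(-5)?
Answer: -523429/17 ≈ -30790.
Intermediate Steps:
j(V) = 17 (j(V) = 12 + 5 = 17)
-30790 + 1/j(-50 + 56) = -30790 + 1/17 = -523429/17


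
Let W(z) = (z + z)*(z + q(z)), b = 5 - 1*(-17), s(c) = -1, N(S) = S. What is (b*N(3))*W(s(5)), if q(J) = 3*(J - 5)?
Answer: 2508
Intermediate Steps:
q(J) = -15 + 3*J (q(J) = 3*(-5 + J) = -15 + 3*J)
b = 22 (b = 5 + 17 = 22)
W(z) = 2*z*(-15 + 4*z) (W(z) = (z + z)*(z + (-15 + 3*z)) = (2*z)*(-15 + 4*z) = 2*z*(-15 + 4*z))
(b*N(3))*W(s(5)) = (22*3)*(2*(-1)*(-15 + 4*(-1))) = 66*(2*(-1)*(-15 - 4)) = 66*(2*(-1)*(-19)) = 66*38 = 2508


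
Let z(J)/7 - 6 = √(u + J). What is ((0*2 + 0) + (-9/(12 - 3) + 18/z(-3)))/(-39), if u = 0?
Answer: 55/3549 + 2*I*√3/1183 ≈ 0.015497 + 0.0029282*I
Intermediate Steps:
z(J) = 42 + 7*√J (z(J) = 42 + 7*√(0 + J) = 42 + 7*√J)
((0*2 + 0) + (-9/(12 - 3) + 18/z(-3)))/(-39) = ((0*2 + 0) + (-9/(12 - 3) + 18/(42 + 7*√(-3))))/(-39) = -((0 + 0) + (-9/9 + 18/(42 + 7*(I*√3))))/39 = -(0 + (-9*⅑ + 18/(42 + 7*I*√3)))/39 = -(0 + (-1 + 18/(42 + 7*I*√3)))/39 = -(-1 + 18/(42 + 7*I*√3))/39 = 1/39 - 6/(13*(42 + 7*I*√3))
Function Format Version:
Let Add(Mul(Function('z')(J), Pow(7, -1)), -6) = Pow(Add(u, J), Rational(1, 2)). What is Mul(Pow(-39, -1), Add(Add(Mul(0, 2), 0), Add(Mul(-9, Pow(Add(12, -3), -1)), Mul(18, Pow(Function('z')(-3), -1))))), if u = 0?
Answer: Add(Rational(55, 3549), Mul(Rational(2, 1183), I, Pow(3, Rational(1, 2)))) ≈ Add(0.015497, Mul(0.0029282, I))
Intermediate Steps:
Function('z')(J) = Add(42, Mul(7, Pow(J, Rational(1, 2)))) (Function('z')(J) = Add(42, Mul(7, Pow(Add(0, J), Rational(1, 2)))) = Add(42, Mul(7, Pow(J, Rational(1, 2)))))
Mul(Pow(-39, -1), Add(Add(Mul(0, 2), 0), Add(Mul(-9, Pow(Add(12, -3), -1)), Mul(18, Pow(Function('z')(-3), -1))))) = Mul(Pow(-39, -1), Add(Add(Mul(0, 2), 0), Add(Mul(-9, Pow(Add(12, -3), -1)), Mul(18, Pow(Add(42, Mul(7, Pow(-3, Rational(1, 2)))), -1))))) = Mul(Rational(-1, 39), Add(Add(0, 0), Add(Mul(-9, Pow(9, -1)), Mul(18, Pow(Add(42, Mul(7, Mul(I, Pow(3, Rational(1, 2))))), -1))))) = Mul(Rational(-1, 39), Add(0, Add(Mul(-9, Rational(1, 9)), Mul(18, Pow(Add(42, Mul(7, I, Pow(3, Rational(1, 2)))), -1))))) = Mul(Rational(-1, 39), Add(0, Add(-1, Mul(18, Pow(Add(42, Mul(7, I, Pow(3, Rational(1, 2)))), -1))))) = Mul(Rational(-1, 39), Add(-1, Mul(18, Pow(Add(42, Mul(7, I, Pow(3, Rational(1, 2)))), -1)))) = Add(Rational(1, 39), Mul(Rational(-6, 13), Pow(Add(42, Mul(7, I, Pow(3, Rational(1, 2)))), -1)))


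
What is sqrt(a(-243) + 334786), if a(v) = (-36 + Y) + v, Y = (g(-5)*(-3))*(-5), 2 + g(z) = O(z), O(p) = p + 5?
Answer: sqrt(334477) ≈ 578.34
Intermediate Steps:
O(p) = 5 + p
g(z) = 3 + z (g(z) = -2 + (5 + z) = 3 + z)
Y = -30 (Y = ((3 - 5)*(-3))*(-5) = -2*(-3)*(-5) = 6*(-5) = -30)
a(v) = -66 + v (a(v) = (-36 - 30) + v = -66 + v)
sqrt(a(-243) + 334786) = sqrt((-66 - 243) + 334786) = sqrt(-309 + 334786) = sqrt(334477)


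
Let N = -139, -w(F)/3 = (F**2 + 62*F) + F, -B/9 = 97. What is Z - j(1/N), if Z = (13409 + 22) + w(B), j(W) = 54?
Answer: -2108013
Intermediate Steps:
B = -873 (B = -9*97 = -873)
w(F) = -189*F - 3*F**2 (w(F) = -3*((F**2 + 62*F) + F) = -3*(F**2 + 63*F) = -189*F - 3*F**2)
Z = -2107959 (Z = (13409 + 22) - 3*(-873)*(63 - 873) = 13431 - 3*(-873)*(-810) = 13431 - 2121390 = -2107959)
Z - j(1/N) = -2107959 - 1*54 = -2107959 - 54 = -2108013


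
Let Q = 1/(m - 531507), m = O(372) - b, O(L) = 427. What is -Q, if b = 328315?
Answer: 1/859395 ≈ 1.1636e-6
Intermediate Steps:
m = -327888 (m = 427 - 1*328315 = 427 - 328315 = -327888)
Q = -1/859395 (Q = 1/(-327888 - 531507) = 1/(-859395) = -1/859395 ≈ -1.1636e-6)
-Q = -1*(-1/859395) = 1/859395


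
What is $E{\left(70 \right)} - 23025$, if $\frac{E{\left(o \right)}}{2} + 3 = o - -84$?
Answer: $-22723$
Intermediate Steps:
$E{\left(o \right)} = 162 + 2 o$ ($E{\left(o \right)} = -6 + 2 \left(o - -84\right) = -6 + 2 \left(o + 84\right) = -6 + 2 \left(84 + o\right) = -6 + \left(168 + 2 o\right) = 162 + 2 o$)
$E{\left(70 \right)} - 23025 = \left(162 + 2 \cdot 70\right) - 23025 = \left(162 + 140\right) - 23025 = 302 - 23025 = -22723$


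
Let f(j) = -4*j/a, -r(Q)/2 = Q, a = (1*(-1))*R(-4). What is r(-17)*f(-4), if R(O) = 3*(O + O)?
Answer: 68/3 ≈ 22.667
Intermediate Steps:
R(O) = 6*O (R(O) = 3*(2*O) = 6*O)
a = 24 (a = (1*(-1))*(6*(-4)) = -1*(-24) = 24)
r(Q) = -2*Q
f(j) = -j/6 (f(j) = -4*j/24 = -j/6)
r(-17)*f(-4) = (-2*(-17))*(-1/6*(-4)) = 34*(2/3) = 68/3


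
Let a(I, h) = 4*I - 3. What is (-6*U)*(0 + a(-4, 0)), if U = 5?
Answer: 570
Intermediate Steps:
a(I, h) = -3 + 4*I
(-6*U)*(0 + a(-4, 0)) = (-6*5)*(0 + (-3 + 4*(-4))) = -30*(0 + (-3 - 16)) = -30*(0 - 19) = -30*(-19) = 570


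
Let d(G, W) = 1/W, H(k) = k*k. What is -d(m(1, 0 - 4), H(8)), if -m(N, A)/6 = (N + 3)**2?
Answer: -1/64 ≈ -0.015625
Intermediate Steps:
H(k) = k**2
m(N, A) = -6*(3 + N)**2 (m(N, A) = -6*(N + 3)**2 = -6*(3 + N)**2)
-d(m(1, 0 - 4), H(8)) = -1/(8**2) = -1/64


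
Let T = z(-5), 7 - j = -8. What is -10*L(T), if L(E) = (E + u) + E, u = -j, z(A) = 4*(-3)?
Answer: 390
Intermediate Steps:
j = 15 (j = 7 - 1*(-8) = 7 + 8 = 15)
z(A) = -12
T = -12
u = -15 (u = -1*15 = -15)
L(E) = -15 + 2*E (L(E) = (E - 15) + E = (-15 + E) + E = -15 + 2*E)
-10*L(T) = -10*(-15 + 2*(-12)) = -10*(-15 - 24) = -10*(-39) = 390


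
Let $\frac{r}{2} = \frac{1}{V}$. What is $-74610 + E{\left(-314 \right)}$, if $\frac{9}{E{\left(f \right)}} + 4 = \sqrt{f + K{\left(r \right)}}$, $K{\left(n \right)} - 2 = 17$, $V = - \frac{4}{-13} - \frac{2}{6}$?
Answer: $- \frac{23203746}{311} - \frac{9 i \sqrt{295}}{311} \approx -74610.0 - 0.49704 i$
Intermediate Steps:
$V = - \frac{1}{39}$ ($V = \left(-4\right) \left(- \frac{1}{13}\right) - \frac{1}{3} = \frac{4}{13} - \frac{1}{3} = - \frac{1}{39} \approx -0.025641$)
$r = -78$ ($r = \frac{2}{- \frac{1}{39}} = 2 \left(-39\right) = -78$)
$K{\left(n \right)} = 19$ ($K{\left(n \right)} = 2 + 17 = 19$)
$E{\left(f \right)} = \frac{9}{-4 + \sqrt{19 + f}}$ ($E{\left(f \right)} = \frac{9}{-4 + \sqrt{f + 19}} = \frac{9}{-4 + \sqrt{19 + f}}$)
$-74610 + E{\left(-314 \right)} = -74610 + \frac{9}{-4 + \sqrt{19 - 314}} = -74610 + \frac{9}{-4 + \sqrt{-295}} = -74610 + \frac{9}{-4 + i \sqrt{295}}$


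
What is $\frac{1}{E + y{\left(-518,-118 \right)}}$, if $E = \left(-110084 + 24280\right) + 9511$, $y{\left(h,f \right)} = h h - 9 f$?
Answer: $\frac{1}{193093} \approx 5.1789 \cdot 10^{-6}$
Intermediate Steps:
$y{\left(h,f \right)} = h^{2} - 9 f$
$E = -76293$ ($E = -85804 + 9511 = -76293$)
$\frac{1}{E + y{\left(-518,-118 \right)}} = \frac{1}{-76293 - \left(-1062 - \left(-518\right)^{2}\right)} = \frac{1}{-76293 + \left(268324 + 1062\right)} = \frac{1}{-76293 + 269386} = \frac{1}{193093}$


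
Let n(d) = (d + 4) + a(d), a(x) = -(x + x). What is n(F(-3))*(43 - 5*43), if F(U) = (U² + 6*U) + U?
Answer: -2752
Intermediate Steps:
a(x) = -2*x
F(U) = U² + 7*U
n(d) = 4 - d (n(d) = (d + 4) - 2*d = (4 + d) - 2*d = 4 - d)
n(F(-3))*(43 - 5*43) = (4 - (-3)*(7 - 3))*(43 - 5*43) = (4 - (-3)*4)*(43 - 215) = (4 - 1*(-12))*(-172) = (4 + 12)*(-172) = 16*(-172) = -2752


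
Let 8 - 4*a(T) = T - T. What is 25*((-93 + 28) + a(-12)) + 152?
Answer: -1423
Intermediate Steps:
a(T) = 2 (a(T) = 2 - (T - T)/4 = 2 - ¼*0 = 2 + 0 = 2)
25*((-93 + 28) + a(-12)) + 152 = 25*((-93 + 28) + 2) + 152 = 25*(-65 + 2) + 152 = 25*(-63) + 152 = -1575 + 152 = -1423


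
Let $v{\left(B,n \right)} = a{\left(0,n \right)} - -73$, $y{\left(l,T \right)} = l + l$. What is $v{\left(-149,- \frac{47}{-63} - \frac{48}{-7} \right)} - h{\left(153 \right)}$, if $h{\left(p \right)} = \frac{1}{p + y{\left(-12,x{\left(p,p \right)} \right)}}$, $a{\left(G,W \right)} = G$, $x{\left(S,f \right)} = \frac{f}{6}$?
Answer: $\frac{9416}{129} \approx 72.992$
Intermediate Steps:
$x{\left(S,f \right)} = \frac{f}{6}$ ($x{\left(S,f \right)} = f \frac{1}{6} = \frac{f}{6}$)
$y{\left(l,T \right)} = 2 l$
$v{\left(B,n \right)} = 73$ ($v{\left(B,n \right)} = 0 - -73 = 0 + 73 = 73$)
$h{\left(p \right)} = \frac{1}{-24 + p}$ ($h{\left(p \right)} = \frac{1}{p + 2 \left(-12\right)} = \frac{1}{p - 24} = \frac{1}{-24 + p}$)
$v{\left(-149,- \frac{47}{-63} - \frac{48}{-7} \right)} - h{\left(153 \right)} = 73 - \frac{1}{-24 + 153} = 73 - \frac{1}{129} = \frac{9416}{129}$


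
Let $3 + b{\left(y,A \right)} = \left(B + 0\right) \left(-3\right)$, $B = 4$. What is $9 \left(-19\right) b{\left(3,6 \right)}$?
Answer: $2565$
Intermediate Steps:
$b{\left(y,A \right)} = -15$ ($b{\left(y,A \right)} = -3 + \left(4 + 0\right) \left(-3\right) = -3 + 4 \left(-3\right) = -3 - 12 = -15$)
$9 \left(-19\right) b{\left(3,6 \right)} = 9 \left(-19\right) \left(-15\right) = \left(-171\right) \left(-15\right) = 2565$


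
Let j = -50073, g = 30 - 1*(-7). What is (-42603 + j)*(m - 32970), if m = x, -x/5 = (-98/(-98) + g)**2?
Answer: 3724648440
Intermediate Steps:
g = 37 (g = 30 + 7 = 37)
x = -7220 (x = -5*(-98/(-98) + 37)**2 = -5*(-98*(-1/98) + 37)**2 = -5*(1 + 37)**2 = -5*38**2 = -5*1444 = -7220)
m = -7220
(-42603 + j)*(m - 32970) = (-42603 - 50073)*(-7220 - 32970) = -92676*(-40190) = 3724648440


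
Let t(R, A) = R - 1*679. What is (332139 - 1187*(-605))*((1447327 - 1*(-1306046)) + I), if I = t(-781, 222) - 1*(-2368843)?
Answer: 5378196887144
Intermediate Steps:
t(R, A) = -679 + R (t(R, A) = R - 679 = -679 + R)
I = 2367383 (I = (-679 - 781) - 1*(-2368843) = -1460 + 2368843 = 2367383)
(332139 - 1187*(-605))*((1447327 - 1*(-1306046)) + I) = (332139 - 1187*(-605))*((1447327 - 1*(-1306046)) + 2367383) = (332139 + 718135)*((1447327 + 1306046) + 2367383) = 1050274*(2753373 + 2367383) = 1050274*5120756 = 5378196887144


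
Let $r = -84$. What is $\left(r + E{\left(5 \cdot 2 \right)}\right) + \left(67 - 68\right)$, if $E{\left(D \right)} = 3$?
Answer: $-82$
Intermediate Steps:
$\left(r + E{\left(5 \cdot 2 \right)}\right) + \left(67 - 68\right) = \left(-84 + 3\right) + \left(67 - 68\right) = -81 + \left(67 - 68\right) = -81 - 1 = -82$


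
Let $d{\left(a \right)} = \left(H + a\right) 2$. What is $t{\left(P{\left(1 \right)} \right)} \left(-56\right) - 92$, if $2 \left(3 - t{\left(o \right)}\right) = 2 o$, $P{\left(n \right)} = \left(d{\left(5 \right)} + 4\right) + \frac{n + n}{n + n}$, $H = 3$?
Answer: $916$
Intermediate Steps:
$d{\left(a \right)} = 6 + 2 a$ ($d{\left(a \right)} = \left(3 + a\right) 2 = 6 + 2 a$)
$P{\left(n \right)} = 21$ ($P{\left(n \right)} = \left(\left(6 + 2 \cdot 5\right) + 4\right) + \frac{n + n}{n + n} = \left(\left(6 + 10\right) + 4\right) + \frac{2 n}{2 n} = \left(16 + 4\right) + 2 n \frac{1}{2 n} = 20 + 1 = 21$)
$t{\left(o \right)} = 3 - o$ ($t{\left(o \right)} = 3 - \frac{2 o}{2} = 3 - o$)
$t{\left(P{\left(1 \right)} \right)} \left(-56\right) - 92 = \left(3 - 21\right) \left(-56\right) - 92 = \left(-18\right) \left(-56\right) - 92 = 1008 - 92 = 916$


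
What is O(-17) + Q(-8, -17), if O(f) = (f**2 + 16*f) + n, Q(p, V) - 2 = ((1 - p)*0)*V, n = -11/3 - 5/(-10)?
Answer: 95/6 ≈ 15.833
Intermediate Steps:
n = -19/6 (n = -11*1/3 - 5*(-1/10) = -11/3 + 1/2 = -19/6 ≈ -3.1667)
Q(p, V) = 2 (Q(p, V) = 2 + ((1 - p)*0)*V = 2 + 0*V = 2 + 0 = 2)
O(f) = -19/6 + f**2 + 16*f (O(f) = (f**2 + 16*f) - 19/6 = -19/6 + f**2 + 16*f)
O(-17) + Q(-8, -17) = (-19/6 + (-17)**2 + 16*(-17)) + 2 = (-19/6 + 289 - 272) + 2 = 83/6 + 2 = 95/6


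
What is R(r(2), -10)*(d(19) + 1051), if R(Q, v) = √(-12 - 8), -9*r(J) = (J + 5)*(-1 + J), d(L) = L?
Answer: 2140*I*√5 ≈ 4785.2*I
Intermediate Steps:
r(J) = -(-1 + J)*(5 + J)/9 (r(J) = -(J + 5)*(-1 + J)/9 = -(5 + J)*(-1 + J)/9 = -(-1 + J)*(5 + J)/9)
R(Q, v) = 2*I*√5 (R(Q, v) = √(-20) = 2*I*√5)
R(r(2), -10)*(d(19) + 1051) = (2*I*√5)*(19 + 1051) = (2*I*√5)*1070 = 2140*I*√5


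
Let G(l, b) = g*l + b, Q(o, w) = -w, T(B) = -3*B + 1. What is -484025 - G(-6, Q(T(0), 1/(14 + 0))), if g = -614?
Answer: -6827925/14 ≈ -4.8771e+5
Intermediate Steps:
T(B) = 1 - 3*B
G(l, b) = b - 614*l (G(l, b) = -614*l + b = b - 614*l)
-484025 - G(-6, Q(T(0), 1/(14 + 0))) = -484025 - (-1/(14 + 0) - 614*(-6)) = -484025 - (-1/14 + 3684) = -484025 - 1*51575/14 = -484025 - 51575/14 = -6827925/14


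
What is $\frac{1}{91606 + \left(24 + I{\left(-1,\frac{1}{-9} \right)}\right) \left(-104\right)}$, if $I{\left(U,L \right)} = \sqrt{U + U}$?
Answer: $\frac{44555}{3970306866} + \frac{26 i \sqrt{2}}{1985153433} \approx 1.1222 \cdot 10^{-5} + 1.8522 \cdot 10^{-8} i$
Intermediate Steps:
$I{\left(U,L \right)} = \sqrt{2} \sqrt{U}$ ($I{\left(U,L \right)} = \sqrt{2 U} = \sqrt{2} \sqrt{U}$)
$\frac{1}{91606 + \left(24 + I{\left(-1,\frac{1}{-9} \right)}\right) \left(-104\right)} = \frac{1}{91606 + \left(24 + \sqrt{2} \sqrt{-1}\right) \left(-104\right)} = \frac{1}{91606 + \left(24 + \sqrt{2} i\right) \left(-104\right)} = \frac{1}{91606 + \left(24 + i \sqrt{2}\right) \left(-104\right)} = \frac{1}{91606 - \left(2496 + 104 i \sqrt{2}\right)} = \frac{1}{89110 - 104 i \sqrt{2}}$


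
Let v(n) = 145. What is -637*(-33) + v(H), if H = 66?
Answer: 21166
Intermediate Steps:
-637*(-33) + v(H) = -637*(-33) + 145 = 21021 + 145 = 21166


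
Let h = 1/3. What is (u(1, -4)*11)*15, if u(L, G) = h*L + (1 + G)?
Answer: -440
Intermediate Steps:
h = ⅓ (h = 1*(⅓) = ⅓ ≈ 0.33333)
u(L, G) = 1 + G + L/3 (u(L, G) = L/3 + (1 + G) = 1 + G + L/3)
(u(1, -4)*11)*15 = ((1 - 4 + (⅓)*1)*11)*15 = ((1 - 4 + ⅓)*11)*15 = -8/3*11*15 = -88/3*15 = -440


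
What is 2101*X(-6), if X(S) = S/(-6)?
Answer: 2101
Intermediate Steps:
X(S) = -S/6 (X(S) = S*(-1/6) = -S/6)
2101*X(-6) = 2101*(-1/6*(-6)) = 2101*1 = 2101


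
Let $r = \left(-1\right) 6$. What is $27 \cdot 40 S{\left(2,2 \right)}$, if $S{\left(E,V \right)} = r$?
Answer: $-6480$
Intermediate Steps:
$r = -6$
$S{\left(E,V \right)} = -6$
$27 \cdot 40 S{\left(2,2 \right)} = 27 \cdot 40 \left(-6\right) = 1080 \left(-6\right) = -6480$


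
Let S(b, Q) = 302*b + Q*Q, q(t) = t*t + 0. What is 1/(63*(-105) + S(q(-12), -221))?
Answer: 1/85714 ≈ 1.1667e-5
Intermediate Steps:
q(t) = t**2 (q(t) = t**2 + 0 = t**2)
S(b, Q) = Q**2 + 302*b (S(b, Q) = 302*b + Q**2 = Q**2 + 302*b)
1/(63*(-105) + S(q(-12), -221)) = 1/(63*(-105) + ((-221)**2 + 302*(-12)**2)) = 1/(-6615 + (48841 + 302*144)) = 1/(-6615 + (48841 + 43488)) = 1/(-6615 + 92329) = 1/85714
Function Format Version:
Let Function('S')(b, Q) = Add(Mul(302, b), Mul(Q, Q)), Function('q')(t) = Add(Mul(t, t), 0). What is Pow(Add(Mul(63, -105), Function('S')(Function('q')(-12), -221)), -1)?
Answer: Rational(1, 85714) ≈ 1.1667e-5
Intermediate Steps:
Function('q')(t) = Pow(t, 2) (Function('q')(t) = Add(Pow(t, 2), 0) = Pow(t, 2))
Function('S')(b, Q) = Add(Pow(Q, 2), Mul(302, b)) (Function('S')(b, Q) = Add(Mul(302, b), Pow(Q, 2)) = Add(Pow(Q, 2), Mul(302, b)))
Pow(Add(Mul(63, -105), Function('S')(Function('q')(-12), -221)), -1) = Pow(Add(Mul(63, -105), Add(Pow(-221, 2), Mul(302, Pow(-12, 2)))), -1) = Pow(Add(-6615, Add(48841, Mul(302, 144))), -1) = Pow(Add(-6615, Add(48841, 43488)), -1) = Pow(Add(-6615, 92329), -1) = Pow(85714, -1) = Rational(1, 85714)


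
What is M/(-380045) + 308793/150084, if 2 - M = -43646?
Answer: 36934789751/19012891260 ≈ 1.9426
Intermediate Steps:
M = 43648 (M = 2 - 1*(-43646) = 2 + 43646 = 43648)
M/(-380045) + 308793/150084 = 43648/(-380045) + 308793/150084 = 43648*(-1/380045) + 308793*(1/150084) = -43648/380045 + 102931/50028 = 36934789751/19012891260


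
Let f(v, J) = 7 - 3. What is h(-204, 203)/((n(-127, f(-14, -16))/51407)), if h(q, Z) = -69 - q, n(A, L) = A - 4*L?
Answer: -6939945/143 ≈ -48531.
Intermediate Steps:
f(v, J) = 4
h(-204, 203)/((n(-127, f(-14, -16))/51407)) = (-69 - 1*(-204))/(((-127 - 4*4)/51407)) = (-69 + 204)/(((-127 - 16)*(1/51407))) = 135/((-143*1/51407)) = 135/(-143/51407) = 135*(-51407/143) = -6939945/143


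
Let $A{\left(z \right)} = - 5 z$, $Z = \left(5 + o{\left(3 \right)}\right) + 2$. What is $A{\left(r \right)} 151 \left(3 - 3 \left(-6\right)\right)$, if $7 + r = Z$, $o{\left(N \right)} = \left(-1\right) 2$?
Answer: $31710$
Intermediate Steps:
$o{\left(N \right)} = -2$
$Z = 5$ ($Z = \left(5 - 2\right) + 2 = 3 + 2 = 5$)
$r = -2$ ($r = -7 + 5 = -2$)
$A{\left(r \right)} 151 \left(3 - 3 \left(-6\right)\right) = \left(-5\right) \left(-2\right) 151 \left(3 - 3 \left(-6\right)\right) = 10 \cdot 151 \left(3 - -18\right) = 1510 \left(3 + 18\right) = 1510 \cdot 21 = 31710$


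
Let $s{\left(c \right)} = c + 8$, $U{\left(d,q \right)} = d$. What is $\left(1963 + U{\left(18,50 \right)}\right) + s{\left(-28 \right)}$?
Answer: $1961$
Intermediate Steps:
$s{\left(c \right)} = 8 + c$
$\left(1963 + U{\left(18,50 \right)}\right) + s{\left(-28 \right)} = \left(1963 + 18\right) + \left(8 - 28\right) = 1981 - 20 = 1961$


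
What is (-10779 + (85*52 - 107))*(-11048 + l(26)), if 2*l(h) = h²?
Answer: 69250860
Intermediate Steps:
l(h) = h²/2
(-10779 + (85*52 - 107))*(-11048 + l(26)) = (-10779 + (85*52 - 107))*(-11048 + (½)*26²) = (-10779 + (4420 - 107))*(-11048 + (½)*676) = (-10779 + 4313)*(-11048 + 338) = -6466*(-10710) = 69250860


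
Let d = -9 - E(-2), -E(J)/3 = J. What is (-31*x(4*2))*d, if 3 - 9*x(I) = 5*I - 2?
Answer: -5425/3 ≈ -1808.3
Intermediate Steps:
E(J) = -3*J
x(I) = 5/9 - 5*I/9 (x(I) = ⅓ - (5*I - 2)/9 = ⅓ - (-2 + 5*I)/9 = ⅓ + (2/9 - 5*I/9) = 5/9 - 5*I/9)
d = -15 (d = -9 - (-3)*(-2) = -9 - 1*6 = -9 - 6 = -15)
(-31*x(4*2))*d = -31*(5/9 - 20*2/9)*(-15) = -31*(5/9 - 5/9*8)*(-15) = -31*(5/9 - 40/9)*(-15) = -31*(-35/9)*(-15) = (1085/9)*(-15) = -5425/3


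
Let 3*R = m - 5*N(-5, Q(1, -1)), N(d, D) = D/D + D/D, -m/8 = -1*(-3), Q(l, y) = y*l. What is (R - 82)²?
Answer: 78400/9 ≈ 8711.1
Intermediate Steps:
Q(l, y) = l*y
m = -24 (m = -(-8)*(-3) = -8*3 = -24)
N(d, D) = 2 (N(d, D) = 1 + 1 = 2)
R = -34/3 (R = (-24 - 5*2)/3 = (-24 - 10)/3 = (⅓)*(-34) = -34/3 ≈ -11.333)
(R - 82)² = (-34/3 - 82)² = (-280/3)² = 78400/9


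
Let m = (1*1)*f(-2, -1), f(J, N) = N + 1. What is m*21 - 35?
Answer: -35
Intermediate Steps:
f(J, N) = 1 + N
m = 0 (m = (1*1)*(1 - 1) = 1*0 = 0)
m*21 - 35 = 0*21 - 35 = 0 - 35 = -35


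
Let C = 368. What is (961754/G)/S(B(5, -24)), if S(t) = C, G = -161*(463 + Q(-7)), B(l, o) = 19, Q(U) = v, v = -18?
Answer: -480877/13182680 ≈ -0.036478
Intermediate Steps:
Q(U) = -18
G = -71645 (G = -161*(463 - 18) = -161*445 = -71645)
S(t) = 368
(961754/G)/S(B(5, -24)) = (961754/(-71645))/368 = (961754*(-1/71645))*(1/368) = -961754/71645*1/368 = -480877/13182680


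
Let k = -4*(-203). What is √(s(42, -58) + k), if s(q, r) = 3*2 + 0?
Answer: √818 ≈ 28.601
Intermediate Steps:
s(q, r) = 6 (s(q, r) = 6 + 0 = 6)
k = 812
√(s(42, -58) + k) = √(6 + 812) = √818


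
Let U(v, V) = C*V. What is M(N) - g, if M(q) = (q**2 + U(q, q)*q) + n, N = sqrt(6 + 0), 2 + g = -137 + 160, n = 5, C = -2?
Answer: -22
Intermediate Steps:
g = 21 (g = -2 + (-137 + 160) = -2 + 23 = 21)
U(v, V) = -2*V
N = sqrt(6) ≈ 2.4495
M(q) = 5 - q**2 (M(q) = (q**2 + (-2*q)*q) + 5 = (q**2 - 2*q**2) + 5 = -q**2 + 5 = 5 - q**2)
M(N) - g = (5 - (sqrt(6))**2) - 1*21 = (5 - 1*6) - 21 = (5 - 6) - 21 = -1 - 21 = -22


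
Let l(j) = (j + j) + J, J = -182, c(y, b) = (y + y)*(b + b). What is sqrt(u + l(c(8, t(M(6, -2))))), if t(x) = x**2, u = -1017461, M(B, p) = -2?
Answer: 21*I*sqrt(2307) ≈ 1008.7*I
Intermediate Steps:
c(y, b) = 4*b*y (c(y, b) = (2*y)*(2*b) = 4*b*y)
l(j) = -182 + 2*j (l(j) = (j + j) - 182 = 2*j - 182 = -182 + 2*j)
sqrt(u + l(c(8, t(M(6, -2))))) = sqrt(-1017461 + (-182 + 2*(4*(-2)**2*8))) = sqrt(-1017461 + (-182 + 2*(4*4*8))) = sqrt(-1017461 + (-182 + 2*128)) = sqrt(-1017461 + (-182 + 256)) = sqrt(-1017461 + 74) = sqrt(-1017387) = 21*I*sqrt(2307)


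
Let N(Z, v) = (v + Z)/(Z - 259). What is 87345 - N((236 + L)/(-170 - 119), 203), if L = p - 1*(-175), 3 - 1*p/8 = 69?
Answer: 296713637/3397 ≈ 87346.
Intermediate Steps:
p = -528 (p = 24 - 8*69 = 24 - 552 = -528)
L = -353 (L = -528 - 1*(-175) = -528 + 175 = -353)
N(Z, v) = (Z + v)/(-259 + Z)
87345 - N((236 + L)/(-170 - 119), 203) = 87345 - ((236 - 353)/(-170 - 119) + 203)/(-259 + (236 - 353)/(-170 - 119)) = 87345 - (-117/(-289) + 203)/(-259 - 117/(-289)) = 87345 - (-117*(-1/289) + 203)/(-259 - 117*(-1/289)) = 87345 - (117/289 + 203)/(-259 + 117/289) = 87345 - 58784/((-74734/289)*289) = 87345 - (-289)*58784/(74734*289) = 87345 - 1*(-2672/3397) = 87345 + 2672/3397 = 296713637/3397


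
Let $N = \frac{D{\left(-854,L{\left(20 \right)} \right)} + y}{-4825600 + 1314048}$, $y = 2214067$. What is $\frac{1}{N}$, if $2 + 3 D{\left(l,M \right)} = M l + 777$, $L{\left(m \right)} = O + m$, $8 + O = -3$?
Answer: $- \frac{5267328}{3317645} \approx -1.5877$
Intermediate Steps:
$O = -11$ ($O = -8 - 3 = -11$)
$L{\left(m \right)} = -11 + m$
$D{\left(l,M \right)} = \frac{775}{3} + \frac{M l}{3}$ ($D{\left(l,M \right)} = - \frac{2}{3} + \frac{M l + 777}{3} = - \frac{2}{3} + \frac{777 + M l}{3} = - \frac{2}{3} + \left(259 + \frac{M l}{3}\right) = \frac{775}{3} + \frac{M l}{3}$)
$N = - \frac{3317645}{5267328}$ ($N = \frac{\left(\frac{775}{3} + \frac{1}{3} \left(-11 + 20\right) \left(-854\right)\right) + 2214067}{-4825600 + 1314048} = \frac{\left(\frac{775}{3} + \frac{1}{3} \cdot 9 \left(-854\right)\right) + 2214067}{-3511552} = \left(\left(\frac{775}{3} - 2562\right) + 2214067\right) \left(- \frac{1}{3511552}\right) = \left(- \frac{6911}{3} + 2214067\right) \left(- \frac{1}{3511552}\right) = \frac{6635290}{3} \left(- \frac{1}{3511552}\right) = - \frac{3317645}{5267328} \approx -0.62985$)
$\frac{1}{N} = \frac{1}{- \frac{3317645}{5267328}} = - \frac{5267328}{3317645}$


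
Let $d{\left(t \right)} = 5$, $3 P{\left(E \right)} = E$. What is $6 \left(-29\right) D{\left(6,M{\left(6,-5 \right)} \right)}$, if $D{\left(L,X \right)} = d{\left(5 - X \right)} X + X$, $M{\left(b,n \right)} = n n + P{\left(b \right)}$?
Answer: $-28188$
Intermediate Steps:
$P{\left(E \right)} = \frac{E}{3}$
$M{\left(b,n \right)} = n^{2} + \frac{b}{3}$ ($M{\left(b,n \right)} = n n + \frac{b}{3} = n^{2} + \frac{b}{3}$)
$D{\left(L,X \right)} = 6 X$ ($D{\left(L,X \right)} = 5 X + X = 6 X$)
$6 \left(-29\right) D{\left(6,M{\left(6,-5 \right)} \right)} = 6 \left(-29\right) 6 \left(\left(-5\right)^{2} + \frac{1}{3} \cdot 6\right) = - 174 \cdot 6 \left(25 + 2\right) = - 174 \cdot 6 \cdot 27 = \left(-174\right) 162 = -28188$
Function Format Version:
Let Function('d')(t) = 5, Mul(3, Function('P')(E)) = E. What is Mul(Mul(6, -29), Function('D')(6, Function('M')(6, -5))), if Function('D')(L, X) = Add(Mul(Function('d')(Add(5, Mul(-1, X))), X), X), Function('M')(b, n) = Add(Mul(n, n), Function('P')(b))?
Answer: -28188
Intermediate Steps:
Function('P')(E) = Mul(Rational(1, 3), E)
Function('M')(b, n) = Add(Pow(n, 2), Mul(Rational(1, 3), b)) (Function('M')(b, n) = Add(Mul(n, n), Mul(Rational(1, 3), b)) = Add(Pow(n, 2), Mul(Rational(1, 3), b)))
Function('D')(L, X) = Mul(6, X) (Function('D')(L, X) = Add(Mul(5, X), X) = Mul(6, X))
Mul(Mul(6, -29), Function('D')(6, Function('M')(6, -5))) = Mul(Mul(6, -29), Mul(6, Add(Pow(-5, 2), Mul(Rational(1, 3), 6)))) = Mul(-174, Mul(6, Add(25, 2))) = Mul(-174, Mul(6, 27)) = Mul(-174, 162) = -28188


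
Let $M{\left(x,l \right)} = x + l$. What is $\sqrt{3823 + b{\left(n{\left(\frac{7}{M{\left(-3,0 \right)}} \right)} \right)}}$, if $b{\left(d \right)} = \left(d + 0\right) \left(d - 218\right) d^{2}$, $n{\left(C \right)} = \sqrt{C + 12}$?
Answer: $\frac{\sqrt{35248 - 6322 \sqrt{87}}}{3} \approx 51.337 i$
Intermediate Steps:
$M{\left(x,l \right)} = l + x$
$n{\left(C \right)} = \sqrt{12 + C}$
$b{\left(d \right)} = d^{3} \left(-218 + d\right)$ ($b{\left(d \right)} = d \left(-218 + d\right) d^{2} = d^{3} \left(-218 + d\right)$)
$\sqrt{3823 + b{\left(n{\left(\frac{7}{M{\left(-3,0 \right)}} \right)} \right)}} = \sqrt{3823 + \left(\sqrt{12 + \frac{7}{0 - 3}}\right)^{3} \left(-218 + \sqrt{12 + \frac{7}{0 - 3}}\right)} = \sqrt{3823 + \left(\sqrt{12 + \frac{7}{-3}}\right)^{3} \left(-218 + \sqrt{12 + \frac{7}{-3}}\right)} = \sqrt{3823 + \left(\sqrt{12 + 7 \left(- \frac{1}{3}\right)}\right)^{3} \left(-218 + \sqrt{12 + 7 \left(- \frac{1}{3}\right)}\right)} = \sqrt{3823 + \left(\sqrt{12 - \frac{7}{3}}\right)^{3} \left(-218 + \sqrt{12 - \frac{7}{3}}\right)} = \sqrt{3823 + \left(\sqrt{\frac{29}{3}}\right)^{3} \left(-218 + \sqrt{\frac{29}{3}}\right)} = \sqrt{3823 + \left(\frac{\sqrt{87}}{3}\right)^{3} \left(-218 + \frac{\sqrt{87}}{3}\right)} = \sqrt{3823 + \frac{29 \sqrt{87}}{9} \left(-218 + \frac{\sqrt{87}}{3}\right)} = \sqrt{3823 + \frac{29 \sqrt{87} \left(-218 + \frac{\sqrt{87}}{3}\right)}{9}}$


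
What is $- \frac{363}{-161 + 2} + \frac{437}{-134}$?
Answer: $- \frac{6947}{7102} \approx -0.97818$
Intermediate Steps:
$- \frac{363}{-161 + 2} + \frac{437}{-134} = - \frac{363}{-159} + 437 \left(- \frac{1}{134}\right) = \left(-363\right) \left(- \frac{1}{159}\right) - \frac{437}{134} = \frac{121}{53} - \frac{437}{134} = - \frac{6947}{7102}$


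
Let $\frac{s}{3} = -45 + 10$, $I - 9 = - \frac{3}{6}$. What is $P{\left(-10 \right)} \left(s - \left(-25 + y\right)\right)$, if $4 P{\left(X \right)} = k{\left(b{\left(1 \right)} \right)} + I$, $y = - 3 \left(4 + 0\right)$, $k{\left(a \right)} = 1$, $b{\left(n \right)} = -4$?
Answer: $- \frac{323}{2} \approx -161.5$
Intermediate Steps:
$I = \frac{17}{2}$ ($I = 9 - \frac{3}{6} = 9 - \frac{1}{2} = \frac{17}{2} \approx 8.5$)
$y = -12$ ($y = \left(-3\right) 4 = -12$)
$P{\left(X \right)} = \frac{19}{8}$ ($P{\left(X \right)} = \frac{1 + \frac{17}{2}}{4} = \frac{1}{4} \cdot \frac{19}{2} = \frac{19}{8}$)
$s = -105$ ($s = 3 \left(-45 + 10\right) = 3 \left(-35\right) = -105$)
$P{\left(-10 \right)} \left(s - \left(-25 + y\right)\right) = \frac{19 \left(-105 + \left(25 - -12\right)\right)}{8} = \frac{19 \left(-105 + \left(25 + 12\right)\right)}{8} = \frac{19 \left(-105 + 37\right)}{8} = \frac{19}{8} \left(-68\right) = - \frac{323}{2}$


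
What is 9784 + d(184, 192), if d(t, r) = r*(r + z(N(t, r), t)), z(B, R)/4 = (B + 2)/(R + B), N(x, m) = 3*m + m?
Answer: 803576/17 ≈ 47269.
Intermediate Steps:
N(x, m) = 4*m
z(B, R) = 4*(2 + B)/(B + R) (z(B, R) = 4*((B + 2)/(R + B)) = 4*((2 + B)/(B + R)) = 4*(2 + B)/(B + R))
d(t, r) = r*(r + 4*(2 + 4*r)/(t + 4*r)) (d(t, r) = r*(r + 4*(2 + 4*r)/(4*r + t)) = r*(r + 4*(2 + 4*r)/(t + 4*r)))
9784 + d(184, 192) = 9784 + 192*(8 + 16*192 + 192*(184 + 4*192))/(184 + 4*192) = 9784 + 192*(8 + 3072 + 192*(184 + 768))/(184 + 768) = 9784 + 192*(8 + 3072 + 192*952)/952 = 9784 + 192*(1/952)*(8 + 3072 + 182784) = 9784 + 192*(1/952)*185864 = 9784 + 637248/17 = 803576/17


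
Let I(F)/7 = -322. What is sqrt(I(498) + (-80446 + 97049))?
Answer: sqrt(14349) ≈ 119.79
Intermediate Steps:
I(F) = -2254 (I(F) = 7*(-322) = -2254)
sqrt(I(498) + (-80446 + 97049)) = sqrt(-2254 + (-80446 + 97049)) = sqrt(-2254 + 16603) = sqrt(14349)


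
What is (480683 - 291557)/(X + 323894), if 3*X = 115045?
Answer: 567378/1086727 ≈ 0.52210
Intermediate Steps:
X = 115045/3 (X = (⅓)*115045 = 115045/3 ≈ 38348.)
(480683 - 291557)/(X + 323894) = (480683 - 291557)/(115045/3 + 323894) = 189126/(1086727/3) = 189126*(3/1086727) = 567378/1086727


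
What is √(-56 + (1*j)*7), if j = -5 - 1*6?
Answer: I*√133 ≈ 11.533*I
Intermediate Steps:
j = -11 (j = -5 - 6 = -11)
√(-56 + (1*j)*7) = √(-56 + (1*(-11))*7) = √(-56 - 11*7) = √(-56 - 77) = √(-133) = I*√133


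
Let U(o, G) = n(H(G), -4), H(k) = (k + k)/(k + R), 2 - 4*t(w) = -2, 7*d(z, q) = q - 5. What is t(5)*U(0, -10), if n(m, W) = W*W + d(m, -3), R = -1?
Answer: 104/7 ≈ 14.857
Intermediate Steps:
d(z, q) = -5/7 + q/7 (d(z, q) = (q - 5)/7 = (-5 + q)/7 = -5/7 + q/7)
t(w) = 1 (t(w) = ½ - ¼*(-2) = ½ + ½ = 1)
H(k) = 2*k/(-1 + k) (H(k) = (k + k)/(k - 1) = (2*k)/(-1 + k) = 2*k/(-1 + k))
n(m, W) = -8/7 + W² (n(m, W) = W*W + (-5/7 + (⅐)*(-3)) = W² + (-5/7 - 3/7) = W² - 8/7 = -8/7 + W²)
U(o, G) = 104/7 (U(o, G) = -8/7 + (-4)² = -8/7 + 16 = 104/7)
t(5)*U(0, -10) = 1*(104/7) = 104/7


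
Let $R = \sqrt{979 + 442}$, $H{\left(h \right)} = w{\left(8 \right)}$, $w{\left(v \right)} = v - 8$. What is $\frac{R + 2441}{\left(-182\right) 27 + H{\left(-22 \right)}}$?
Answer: $- \frac{2441}{4914} - \frac{\sqrt{29}}{702} \approx -0.50442$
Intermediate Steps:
$w{\left(v \right)} = -8 + v$
$H{\left(h \right)} = 0$ ($H{\left(h \right)} = -8 + 8 = 0$)
$R = 7 \sqrt{29}$ ($R = \sqrt{1421} = 7 \sqrt{29} \approx 37.696$)
$\frac{R + 2441}{\left(-182\right) 27 + H{\left(-22 \right)}} = \frac{7 \sqrt{29} + 2441}{\left(-182\right) 27 + 0} = \frac{2441 + 7 \sqrt{29}}{-4914 + 0} = \frac{2441 + 7 \sqrt{29}}{-4914} = \left(2441 + 7 \sqrt{29}\right) \left(- \frac{1}{4914}\right) = - \frac{2441}{4914} - \frac{\sqrt{29}}{702}$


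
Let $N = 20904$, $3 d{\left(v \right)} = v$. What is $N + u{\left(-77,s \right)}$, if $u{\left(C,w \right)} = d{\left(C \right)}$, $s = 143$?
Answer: $\frac{62635}{3} \approx 20878.0$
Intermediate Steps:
$d{\left(v \right)} = \frac{v}{3}$
$u{\left(C,w \right)} = \frac{C}{3}$
$N + u{\left(-77,s \right)} = 20904 + \frac{1}{3} \left(-77\right) = 20904 - \frac{77}{3} = \frac{62635}{3}$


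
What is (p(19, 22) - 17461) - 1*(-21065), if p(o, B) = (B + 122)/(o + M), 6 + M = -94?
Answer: 32420/9 ≈ 3602.2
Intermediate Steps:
M = -100 (M = -6 - 94 = -100)
p(o, B) = (122 + B)/(-100 + o) (p(o, B) = (B + 122)/(o - 100) = (122 + B)/(-100 + o))
(p(19, 22) - 17461) - 1*(-21065) = ((122 + 22)/(-100 + 19) - 17461) - 1*(-21065) = (144/(-81) - 17461) + 21065 = (-1/81*144 - 17461) + 21065 = (-16/9 - 17461) + 21065 = -157165/9 + 21065 = 32420/9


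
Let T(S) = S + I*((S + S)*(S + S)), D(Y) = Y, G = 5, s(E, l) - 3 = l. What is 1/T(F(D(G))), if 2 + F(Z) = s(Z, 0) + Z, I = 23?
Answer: 1/3318 ≈ 0.00030139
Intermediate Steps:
s(E, l) = 3 + l
F(Z) = 1 + Z (F(Z) = -2 + ((3 + 0) + Z) = -2 + (3 + Z) = 1 + Z)
T(S) = S + 92*S**2 (T(S) = S + 23*((S + S)*(S + S)) = S + 23*((2*S)*(2*S)) = S + 23*(4*S**2) = S + 92*S**2)
1/T(F(D(G))) = 1/((1 + 5)*(1 + 92*(1 + 5))) = 1/(6*(1 + 92*6)) = 1/(6*(1 + 552)) = 1/(6*553) = 1/3318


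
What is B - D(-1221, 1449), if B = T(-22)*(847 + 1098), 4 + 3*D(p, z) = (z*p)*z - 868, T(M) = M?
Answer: 2563485323/3 ≈ 8.5450e+8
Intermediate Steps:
D(p, z) = -872/3 + p*z**2/3 (D(p, z) = -4/3 + ((z*p)*z - 868)/3 = -4/3 + ((p*z)*z - 868)/3 = -4/3 + (p*z**2 - 868)/3 = -4/3 + (-868 + p*z**2)/3 = -4/3 + (-868/3 + p*z**2/3) = -872/3 + p*z**2/3)
B = -42790 (B = -22*(847 + 1098) = -22*1945 = -42790)
B - D(-1221, 1449) = -42790 - (-872/3 + (1/3)*(-1221)*1449**2) = -42790 - (-872/3 + (1/3)*(-1221)*2099601) = -42790 - (-872/3 - 854537607) = -42790 - 1*(-2563613693/3) = -42790 + 2563613693/3 = 2563485323/3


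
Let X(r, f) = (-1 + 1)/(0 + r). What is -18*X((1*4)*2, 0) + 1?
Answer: 1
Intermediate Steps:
X(r, f) = 0 (X(r, f) = 0/r = 0)
-18*X((1*4)*2, 0) + 1 = -18*0 + 1 = 0 + 1 = 1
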